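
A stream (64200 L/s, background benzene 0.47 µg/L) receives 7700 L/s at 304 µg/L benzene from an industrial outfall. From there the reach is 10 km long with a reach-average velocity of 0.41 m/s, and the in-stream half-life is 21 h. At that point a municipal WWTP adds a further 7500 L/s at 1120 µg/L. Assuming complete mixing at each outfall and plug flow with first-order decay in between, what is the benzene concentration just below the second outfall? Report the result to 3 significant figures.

130 µg/L

Mixed concentration C = ΣQC/ΣQ = (64200·0.4700 + 7700·304.0) / 71900 = 2371000/71900 = 32.98 µg/L; combined flow 71900 L/s.
Travel time t = 10·1000 / 0.41 = 24390 s = 6.775 h.
Half-life 21 h → k = ln 2 / 21 = 0.03301 h⁻¹ = 0.7922 d⁻¹.
Applying C = C₀e^(−kt): 32.98 × 0.7996 = 26.37 µg/L.
Second outfall: C = (71900·26.37 + 7500·1120)/79400 = 129.7 µg/L.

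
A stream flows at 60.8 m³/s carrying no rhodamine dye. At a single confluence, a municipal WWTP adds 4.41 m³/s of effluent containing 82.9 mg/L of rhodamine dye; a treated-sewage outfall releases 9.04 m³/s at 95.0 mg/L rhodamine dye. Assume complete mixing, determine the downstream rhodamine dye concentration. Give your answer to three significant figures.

Mass balance: C = (60.80·0 + 4.410·82.90 + 9.040·95.00) / 74.25 = 1224/74.25 = 16.49 mg/L.

16.5 mg/L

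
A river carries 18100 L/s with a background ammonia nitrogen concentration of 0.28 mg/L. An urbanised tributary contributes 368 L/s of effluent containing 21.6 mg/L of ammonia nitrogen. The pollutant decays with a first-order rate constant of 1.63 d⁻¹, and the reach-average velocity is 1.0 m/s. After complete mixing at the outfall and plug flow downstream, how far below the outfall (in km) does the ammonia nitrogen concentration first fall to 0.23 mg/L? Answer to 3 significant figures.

Flow-weighted average: C = (18100·0.2800 + 368.0·21.60) / 18470 = 13020/18470 = 0.7048 mg/L.
Set 0.7048·exp(−k·t) = 0.23 → t = ln(0.7048/0.23)/k = 59360 s = 16.49 h.
Distance = v·t = 1.0·59360 = 59360 m = 59.36 km.

59.4 km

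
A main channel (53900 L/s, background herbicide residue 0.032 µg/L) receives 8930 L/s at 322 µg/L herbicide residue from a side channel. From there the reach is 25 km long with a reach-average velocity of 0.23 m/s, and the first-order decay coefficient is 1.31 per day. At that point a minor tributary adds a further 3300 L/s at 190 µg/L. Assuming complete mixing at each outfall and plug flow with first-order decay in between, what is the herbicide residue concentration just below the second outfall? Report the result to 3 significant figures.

17.9 µg/L

After mixing, C = (53900·0.03200 + 8930·322.0) / 62830 = 2877000/62830 = 45.79 µg/L; combined flow 62830 L/s.
Travel time t = 25·1000 / 0.23 = 108700 s = 30.19 h.
Decay over the reach: 45.79·exp(−kt) = 45.79·0.1924 = 8.812 µg/L.
At the second outfall, C = (62830·8.812 + 3300·190.0) / (62830 + 3300) = 17.85 µg/L.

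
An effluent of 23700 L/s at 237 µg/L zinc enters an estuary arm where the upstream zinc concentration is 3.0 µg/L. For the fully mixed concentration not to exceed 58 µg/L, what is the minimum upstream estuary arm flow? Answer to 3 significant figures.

77100 L/s

Set C_mix = 58: (Q·3.000 + 23700·237.0) / (Q + 23700) = 58
→ Q = 23700·(237.0 − 58)/(58 − 3.000) = 77130 L/s.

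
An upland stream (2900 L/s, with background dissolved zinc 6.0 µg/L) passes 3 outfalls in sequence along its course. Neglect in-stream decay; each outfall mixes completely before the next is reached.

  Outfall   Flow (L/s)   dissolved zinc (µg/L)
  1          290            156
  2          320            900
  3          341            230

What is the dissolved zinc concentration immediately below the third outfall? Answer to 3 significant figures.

111 µg/L

After outfall 1: Q = 2900 + 290.0 = 3190 L/s; C = (2900·6.000 + 290.0·156.0)/3190 = 19.64 µg/L.
After outfall 2: Q = 3190 + 320.0 = 3510 L/s; C = (3190·19.64 + 320.0·900.0)/3510 = 99.90 µg/L.
After outfall 3: Q = 3510 + 341.0 = 3851 L/s; C = (3510·99.90 + 341.0·230.0)/3851 = 111.4 µg/L.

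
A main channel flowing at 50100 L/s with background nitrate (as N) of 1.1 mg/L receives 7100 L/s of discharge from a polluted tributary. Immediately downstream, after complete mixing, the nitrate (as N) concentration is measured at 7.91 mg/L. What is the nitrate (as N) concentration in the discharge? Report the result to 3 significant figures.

Mass balance: 50100·1.100 + 7100·Cₑ = 57200·7.910
→ Cₑ = (57200·7.910 − 50100·1.100) / 7100 = 55.96 mg/L.

56.0 mg/L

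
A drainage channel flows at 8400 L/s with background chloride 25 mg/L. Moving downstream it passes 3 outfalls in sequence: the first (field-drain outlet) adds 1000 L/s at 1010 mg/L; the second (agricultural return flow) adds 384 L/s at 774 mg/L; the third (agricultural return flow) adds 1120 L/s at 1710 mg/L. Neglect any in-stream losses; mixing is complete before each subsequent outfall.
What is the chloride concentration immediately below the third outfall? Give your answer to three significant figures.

315 mg/L

Below outfall 1: Q → 9400 L/s, C = (8400·25.00 + 1000·1010)/9400 = 129.8 mg/L.
Below outfall 2: Q → 9784 L/s, C = (9400·129.8 + 384.0·774.0)/9784 = 155.1 mg/L.
Below outfall 3: Q → 10900 L/s, C = (9784·155.1 + 1120·1710)/10900 = 314.8 mg/L.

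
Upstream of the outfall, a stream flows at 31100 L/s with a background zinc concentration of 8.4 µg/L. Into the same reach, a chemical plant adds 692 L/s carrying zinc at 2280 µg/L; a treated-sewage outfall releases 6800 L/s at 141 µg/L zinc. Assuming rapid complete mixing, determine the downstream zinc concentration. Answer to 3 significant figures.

After mixing, C = (31100·8.400 + 692.0·2280 + 6800·141.0) / 38590 = 2798000/38590 = 72.50 µg/L.

72.5 µg/L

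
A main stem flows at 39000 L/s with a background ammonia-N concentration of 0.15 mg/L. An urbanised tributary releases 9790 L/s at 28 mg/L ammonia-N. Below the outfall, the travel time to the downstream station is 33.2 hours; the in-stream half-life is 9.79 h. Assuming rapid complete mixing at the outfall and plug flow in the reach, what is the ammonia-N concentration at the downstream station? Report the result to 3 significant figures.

0.547 mg/L

Conservation of mass: C = (39000·0.1500 + 9790·28.00) / 48790 = 280000/48790 = 5.738 mg/L.
Half-life 9.79 h → k = ln 2 / 9.79 = 0.07080 h⁻¹ = 1.699 d⁻¹.
First-order decay: C = 5.738·exp(−k·t) = 5.738·0.09531 = 0.5469 mg/L.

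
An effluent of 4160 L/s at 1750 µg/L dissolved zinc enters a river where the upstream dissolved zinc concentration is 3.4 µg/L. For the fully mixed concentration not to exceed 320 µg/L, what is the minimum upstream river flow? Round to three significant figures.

Set C_mix = 320: (Q·3.400 + 4160·1750) / (Q + 4160) = 320
→ Q = 4160·(1750 − 320)/(320 − 3.400) = 18790 L/s.

18800 L/s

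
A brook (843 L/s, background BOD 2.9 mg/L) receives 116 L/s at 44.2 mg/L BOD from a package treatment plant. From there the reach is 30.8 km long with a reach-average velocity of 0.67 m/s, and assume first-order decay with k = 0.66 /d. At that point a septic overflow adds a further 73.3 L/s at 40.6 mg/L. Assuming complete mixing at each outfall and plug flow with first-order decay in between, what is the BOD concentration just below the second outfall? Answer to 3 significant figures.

8.05 mg/L

Conservation of mass: C = (843.0·2.900 + 116.0·44.20) / 959.0 = 7572/959.0 = 7.896 mg/L; combined flow 959.0 L/s.
Travel time t = 30.8·1000 / 0.67 = 45970 s = 12.77 h.
After decay, C = 7.896 × e^(−kt) = 7.896 × 0.7039 = 5.557 mg/L.
Second outfall: C = (959.0·5.557 + 73.30·40.60)/1032 = 8.046 mg/L.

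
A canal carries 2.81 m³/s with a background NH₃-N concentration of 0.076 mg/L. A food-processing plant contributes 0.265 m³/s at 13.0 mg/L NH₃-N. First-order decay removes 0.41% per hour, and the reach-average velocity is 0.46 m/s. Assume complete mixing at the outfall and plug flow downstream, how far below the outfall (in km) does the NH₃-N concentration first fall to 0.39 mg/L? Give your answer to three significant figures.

Mixed concentration C = ΣQC/ΣQ = (2.810·0.07600 + 0.2650·13.00) / 3.075 = 3.659/3.075 = 1.190 mg/L.
0.41%/h lost → k = −ln(1 − 0.0041) = 0.004108 h⁻¹.
Set 1.190·exp(−k·t) = 0.39 → t = ln(1.190/0.39)/k = 977300 s = 271.5 h.
Distance = v·t = 0.46·977300 = 449600 m = 449.6 km.

450 km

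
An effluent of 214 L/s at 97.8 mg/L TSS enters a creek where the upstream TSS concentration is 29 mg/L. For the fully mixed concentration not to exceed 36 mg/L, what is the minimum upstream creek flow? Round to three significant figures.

1890 L/s

Set C_mix = 36: (Q·29.00 + 214.0·97.80) / (Q + 214.0) = 36
→ Q = 214.0·(97.80 − 36)/(36 − 29.00) = 1889 L/s.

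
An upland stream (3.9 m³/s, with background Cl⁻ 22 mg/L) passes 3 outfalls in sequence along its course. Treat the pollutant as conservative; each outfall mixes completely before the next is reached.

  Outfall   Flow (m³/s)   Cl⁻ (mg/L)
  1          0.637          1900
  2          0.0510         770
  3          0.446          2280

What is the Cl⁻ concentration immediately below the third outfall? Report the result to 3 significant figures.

467 mg/L

Outfall 1: combined Q = 4.537 m³/s; C = (3.900·22.00 + 0.6370·1900)/4.537 = 285.7 mg/L.
Outfall 2: combined Q = 4.588 m³/s; C = (4.537·285.7 + 0.05100·770.0)/4.588 = 291.1 mg/L.
Outfall 3: combined Q = 5.034 m³/s; C = (4.588·291.1 + 0.4460·2280)/5.034 = 467.3 mg/L.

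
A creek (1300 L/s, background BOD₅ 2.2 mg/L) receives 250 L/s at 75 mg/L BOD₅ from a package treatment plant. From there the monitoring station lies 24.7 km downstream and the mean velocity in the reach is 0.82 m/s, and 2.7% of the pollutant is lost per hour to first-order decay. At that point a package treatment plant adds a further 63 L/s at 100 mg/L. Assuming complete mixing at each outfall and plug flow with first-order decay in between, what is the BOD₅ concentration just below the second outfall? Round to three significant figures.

14.6 mg/L

After mixing, C = (1300·2.200 + 250.0·75.00) / 1550 = 21610/1550 = 13.94 mg/L; combined flow 1550 L/s.
Travel time t = 24.7·1000 / 0.82 = 30120 s = 8.367 h.
2.7%/h lost → k = −ln(1 − 0.027) = 0.02737 h⁻¹.
Applying C = C₀e^(−kt): 13.94 × 0.7953 = 11.09 mg/L.
At the second outfall, C = (1550·11.09 + 63.00·100.0) / (1550 + 63.00) = 14.56 mg/L.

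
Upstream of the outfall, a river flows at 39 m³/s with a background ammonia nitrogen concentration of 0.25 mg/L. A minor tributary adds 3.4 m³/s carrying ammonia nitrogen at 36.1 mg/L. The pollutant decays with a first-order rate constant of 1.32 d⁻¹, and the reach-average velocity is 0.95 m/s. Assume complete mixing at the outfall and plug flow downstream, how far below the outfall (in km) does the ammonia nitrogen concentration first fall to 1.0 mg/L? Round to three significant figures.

70.8 km

Conservation of mass: C = (39.00·0.2500 + 3.400·36.10) / 42.40 = 132.5/42.40 = 3.125 mg/L.
Set 3.125·exp(−k·t) = 1.0 → t = ln(3.125/1.0)/k = 74580 s = 20.72 h.
Distance = v·t = 0.95·74580 = 70850 m = 70.85 km.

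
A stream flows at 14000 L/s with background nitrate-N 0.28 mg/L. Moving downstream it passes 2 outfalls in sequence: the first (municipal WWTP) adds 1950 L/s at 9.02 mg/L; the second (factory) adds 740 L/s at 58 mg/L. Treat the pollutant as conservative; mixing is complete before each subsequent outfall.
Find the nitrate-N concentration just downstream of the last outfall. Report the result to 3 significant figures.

Below outfall 1: Q → 15950 L/s, C = (14000·0.2800 + 1950·9.020)/15950 = 1.349 mg/L.
Below outfall 2: Q → 16690 L/s, C = (15950·1.349 + 740.0·58.00)/16690 = 3.860 mg/L.

3.86 mg/L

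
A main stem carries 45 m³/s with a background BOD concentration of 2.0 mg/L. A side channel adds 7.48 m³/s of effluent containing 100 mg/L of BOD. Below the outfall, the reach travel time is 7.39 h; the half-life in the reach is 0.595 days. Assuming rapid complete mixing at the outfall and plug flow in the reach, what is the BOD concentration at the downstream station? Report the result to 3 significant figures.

Flow-weighted average: C = (45.00·2.000 + 7.480·100.0) / 52.48 = 838.0/52.48 = 15.97 mg/L.
Half-life 0.595 d → k = ln 2 / 0.595 = 1.165 d⁻¹.
Decay over the reach: 15.97·exp(−kt) = 15.97·0.6986 = 11.15 mg/L.

11.2 mg/L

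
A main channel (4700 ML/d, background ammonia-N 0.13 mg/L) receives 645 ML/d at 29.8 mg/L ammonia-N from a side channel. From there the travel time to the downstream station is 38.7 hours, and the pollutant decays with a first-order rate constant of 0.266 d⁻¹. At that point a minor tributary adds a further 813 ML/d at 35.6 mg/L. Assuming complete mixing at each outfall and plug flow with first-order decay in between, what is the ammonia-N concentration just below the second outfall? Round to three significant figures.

Conservation of mass: C = (4700·0.1300 + 645.0·29.80) / 5345 = 19830/5345 = 3.710 mg/L; combined flow 5345 ML/d.
First-order decay: C = 3.710·exp(−k·t) = 3.710·0.6512 = 2.416 mg/L.
Second outfall: C = (5345·2.416 + 813.0·35.60)/6158 = 6.797 mg/L.

6.80 mg/L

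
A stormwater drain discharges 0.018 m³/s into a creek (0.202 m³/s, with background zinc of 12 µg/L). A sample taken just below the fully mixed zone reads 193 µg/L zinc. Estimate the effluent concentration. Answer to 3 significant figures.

2220 µg/L

Mass balance: 0.2020·12.00 + 0.01800·Cₑ = 0.2200·193.0
→ Cₑ = (0.2200·193.0 − 0.2020·12.00) / 0.01800 = 2224 µg/L.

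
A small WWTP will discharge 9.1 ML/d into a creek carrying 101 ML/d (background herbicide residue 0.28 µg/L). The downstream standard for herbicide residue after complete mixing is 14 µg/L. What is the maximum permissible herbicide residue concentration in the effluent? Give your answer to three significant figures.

166 µg/L

At the limit, (Qr·Cr + Qe·Cₑ)/(Qr + Qe) = 14:
Cₑ = (110.1·14 − 101.0·0.2800) / 9.100 = 166.3 µg/L.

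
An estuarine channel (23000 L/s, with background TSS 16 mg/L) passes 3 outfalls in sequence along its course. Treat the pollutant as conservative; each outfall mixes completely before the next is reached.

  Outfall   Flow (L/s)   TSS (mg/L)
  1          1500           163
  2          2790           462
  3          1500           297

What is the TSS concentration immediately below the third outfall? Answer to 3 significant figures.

81.5 mg/L

After outfall 1: Q = 23000 + 1500 = 24500 L/s; C = (23000·16.00 + 1500·163.0)/24500 = 25.00 mg/L.
After outfall 2: Q = 24500 + 2790 = 27290 L/s; C = (24500·25.00 + 2790·462.0)/27290 = 69.68 mg/L.
After outfall 3: Q = 27290 + 1500 = 28790 L/s; C = (27290·69.68 + 1500·297.0)/28790 = 81.52 mg/L.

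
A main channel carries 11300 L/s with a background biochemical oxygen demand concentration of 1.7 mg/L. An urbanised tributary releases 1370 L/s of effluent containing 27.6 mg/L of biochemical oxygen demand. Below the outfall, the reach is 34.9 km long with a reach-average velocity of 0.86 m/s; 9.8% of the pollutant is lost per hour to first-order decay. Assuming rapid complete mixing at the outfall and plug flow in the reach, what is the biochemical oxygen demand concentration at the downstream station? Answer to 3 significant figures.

Flow-weighted average: C = (11300·1.700 + 1370·27.60) / 12670 = 57020/12670 = 4.501 mg/L.
Travel time t = 34.9·1000 / 0.86 = 40580 s = 11.27 h.
9.8%/h lost → k = −ln(1 − 0.098) = 0.1031 h⁻¹.
After decay, C = 4.501 × e^(−kt) = 4.501 × 0.3127 = 1.407 mg/L.

1.41 mg/L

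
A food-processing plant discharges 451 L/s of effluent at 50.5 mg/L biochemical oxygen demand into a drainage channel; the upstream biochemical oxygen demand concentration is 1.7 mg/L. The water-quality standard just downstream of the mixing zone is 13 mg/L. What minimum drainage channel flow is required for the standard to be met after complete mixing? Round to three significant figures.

Set C_mix = 13: (Q·1.700 + 451.0·50.50) / (Q + 451.0) = 13
→ Q = 451.0·(50.50 − 13)/(13 − 1.700) = 1497 L/s.

1500 L/s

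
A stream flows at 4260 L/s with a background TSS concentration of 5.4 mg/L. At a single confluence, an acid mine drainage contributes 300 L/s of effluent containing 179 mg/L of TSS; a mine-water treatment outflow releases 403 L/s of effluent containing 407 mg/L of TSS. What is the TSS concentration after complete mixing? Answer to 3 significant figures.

Conservation of mass: C = (4260·5.400 + 300.0·179.0 + 403.0·407.0) / 4963 = 240700/4963 = 48.50 mg/L.

48.5 mg/L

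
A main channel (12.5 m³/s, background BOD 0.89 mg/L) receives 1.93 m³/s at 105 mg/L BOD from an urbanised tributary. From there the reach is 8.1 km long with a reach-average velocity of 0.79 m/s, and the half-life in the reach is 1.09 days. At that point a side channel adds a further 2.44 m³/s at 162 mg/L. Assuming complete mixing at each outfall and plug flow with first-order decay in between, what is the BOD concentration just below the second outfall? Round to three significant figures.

35.2 mg/L

Mass balance: C = (12.50·0.8900 + 1.930·105.0) / 14.43 = 213.8/14.43 = 14.81 mg/L; combined flow 14.43 m³/s.
Travel time t = 8.1·1000 / 0.79 = 10250 s = 2.848 h.
Half-life 1.09 d → k = ln 2 / 1.09 = 0.6359 d⁻¹.
Decay over the reach: 14.81·exp(−kt) = 14.81·0.9273 = 13.74 mg/L.
Second outfall: C = (14.43·13.74 + 2.440·162.0)/16.87 = 35.18 mg/L.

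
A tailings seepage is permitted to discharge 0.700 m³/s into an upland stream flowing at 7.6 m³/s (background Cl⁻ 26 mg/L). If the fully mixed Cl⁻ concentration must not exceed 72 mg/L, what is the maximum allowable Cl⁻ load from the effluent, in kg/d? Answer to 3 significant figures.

Mass balance at the limit: 7.600·26.00 + 0.7000·Cₑ = 8.300·72 → Cₑ = 571.4 mg/L.
Load = 0.7000 m³/s × 571.4 g/m³ × 86 400 s/d = 34560 kg/d.

34600 kg/d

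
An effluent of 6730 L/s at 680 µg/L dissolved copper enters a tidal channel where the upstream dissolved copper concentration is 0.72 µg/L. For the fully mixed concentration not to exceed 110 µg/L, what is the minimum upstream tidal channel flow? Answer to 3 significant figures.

Set C_mix = 110: (Q·0.7200 + 6730·680.0) / (Q + 6730) = 110
→ Q = 6730·(680.0 − 110)/(110 − 0.7200) = 35100 L/s.

35100 L/s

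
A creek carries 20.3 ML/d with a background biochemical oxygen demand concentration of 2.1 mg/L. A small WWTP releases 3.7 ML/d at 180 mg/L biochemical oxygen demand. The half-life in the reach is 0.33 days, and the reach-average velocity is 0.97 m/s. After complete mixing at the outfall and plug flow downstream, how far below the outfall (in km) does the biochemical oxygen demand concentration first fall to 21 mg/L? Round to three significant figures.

Flow-weighted average: C = (20.30·2.100 + 3.700·180.0) / 24.00 = 708.6/24.00 = 29.53 mg/L.
Half-life 0.33 d → k = ln 2 / 0.33 = 2.100 d⁻¹.
Set 29.53·exp(−k·t) = 21 → t = ln(29.53/21)/k = 14020 s = 3.894 h.
Distance = v·t = 0.97·14020 = 13600 m = 13.60 km.

13.6 km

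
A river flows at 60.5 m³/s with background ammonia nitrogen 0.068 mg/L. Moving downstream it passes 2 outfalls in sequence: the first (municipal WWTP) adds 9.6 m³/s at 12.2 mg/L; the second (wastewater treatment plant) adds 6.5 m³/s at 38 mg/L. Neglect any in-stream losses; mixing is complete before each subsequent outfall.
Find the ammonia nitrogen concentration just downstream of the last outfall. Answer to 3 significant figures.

4.81 mg/L

Outfall 1: combined Q = 70.10 m³/s; C = (60.50·0.06800 + 9.600·12.20)/70.10 = 1.729 mg/L.
Outfall 2: combined Q = 76.60 m³/s; C = (70.10·1.729 + 6.500·38.00)/76.60 = 4.807 mg/L.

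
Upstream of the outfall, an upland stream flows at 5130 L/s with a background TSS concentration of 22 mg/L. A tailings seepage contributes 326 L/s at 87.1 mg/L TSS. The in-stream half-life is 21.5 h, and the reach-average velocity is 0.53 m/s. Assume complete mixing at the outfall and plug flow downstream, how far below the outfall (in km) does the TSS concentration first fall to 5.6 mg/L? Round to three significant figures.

90.6 km

Conservation of mass: C = (5130·22.00 + 326.0·87.10) / 5456 = 141300/5456 = 25.89 mg/L.
Half-life 21.5 h → k = ln 2 / 21.5 = 0.03224 h⁻¹ = 0.7737 d⁻¹.
Set 25.89·exp(−k·t) = 5.6 → t = ln(25.89/5.6)/k = 171000 s = 47.49 h.
Distance = v·t = 0.53·171000 = 90610 m = 90.61 km.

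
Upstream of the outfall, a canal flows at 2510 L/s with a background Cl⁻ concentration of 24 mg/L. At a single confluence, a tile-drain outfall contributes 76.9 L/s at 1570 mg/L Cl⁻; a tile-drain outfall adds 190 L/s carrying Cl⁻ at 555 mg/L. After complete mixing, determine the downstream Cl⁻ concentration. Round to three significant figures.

103 mg/L

Conservation of mass: C = (2510·24.00 + 76.90·1570 + 190.0·555.0) / 2777 = 286400/2777 = 103.1 mg/L.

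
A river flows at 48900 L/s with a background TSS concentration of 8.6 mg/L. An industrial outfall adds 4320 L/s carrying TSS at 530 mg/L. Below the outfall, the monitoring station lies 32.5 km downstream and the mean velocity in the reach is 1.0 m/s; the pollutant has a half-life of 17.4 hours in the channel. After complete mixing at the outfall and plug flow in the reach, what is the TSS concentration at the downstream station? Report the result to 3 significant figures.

Mass balance: C = (48900·8.600 + 4320·530.0) / 53220 = 2710000/53220 = 50.92 mg/L.
Travel time t = 32.5·1000 / 1.0 = 32500 s = 9.028 h.
Half-life 17.4 h → k = ln 2 / 17.4 = 0.03984 h⁻¹ = 0.9561 d⁻¹.
After decay, C = 50.92 × e^(−kt) = 50.92 × 0.6979 = 35.54 mg/L.

35.5 mg/L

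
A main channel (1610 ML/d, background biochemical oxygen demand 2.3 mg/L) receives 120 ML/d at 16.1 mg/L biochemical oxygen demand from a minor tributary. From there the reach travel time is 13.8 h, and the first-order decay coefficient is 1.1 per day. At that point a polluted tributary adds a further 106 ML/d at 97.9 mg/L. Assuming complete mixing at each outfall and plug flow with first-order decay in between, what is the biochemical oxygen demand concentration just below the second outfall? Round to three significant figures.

7.28 mg/L

After mixing, C = (1610·2.300 + 120.0·16.10) / 1730 = 5635/1730 = 3.257 mg/L; combined flow 1730 ML/d.
After decay, C = 3.257 × e^(−kt) = 3.257 × 0.5313 = 1.730 mg/L.
Second outfall: C = (1730·1.730 + 106.0·97.90)/1836 = 7.283 mg/L.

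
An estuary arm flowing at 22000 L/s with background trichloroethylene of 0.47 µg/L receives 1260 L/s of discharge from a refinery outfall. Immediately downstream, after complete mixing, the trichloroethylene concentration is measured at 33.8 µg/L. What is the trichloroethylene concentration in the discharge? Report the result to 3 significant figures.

616 µg/L

Mass balance: 22000·0.4700 + 1260·Cₑ = 23260·33.80
→ Cₑ = (23260·33.80 − 22000·0.4700) / 1260 = 615.8 µg/L.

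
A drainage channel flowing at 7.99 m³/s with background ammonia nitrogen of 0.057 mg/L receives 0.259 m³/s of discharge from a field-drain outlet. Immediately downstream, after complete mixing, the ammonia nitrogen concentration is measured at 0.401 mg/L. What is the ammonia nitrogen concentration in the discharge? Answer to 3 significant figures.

Mass balance: 7.990·0.05700 + 0.2590·Cₑ = 8.249·0.4010
→ Cₑ = (8.249·0.4010 − 7.990·0.05700) / 0.2590 = 11.01 mg/L.

11.0 mg/L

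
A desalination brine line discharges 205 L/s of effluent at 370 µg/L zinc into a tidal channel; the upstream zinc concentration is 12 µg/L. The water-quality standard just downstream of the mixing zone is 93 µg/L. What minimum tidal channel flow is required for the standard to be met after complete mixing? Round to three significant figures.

Set C_mix = 93: (Q·12.00 + 205.0·370.0) / (Q + 205.0) = 93
→ Q = 205.0·(370.0 − 93)/(93 − 12.00) = 701.0 L/s.

701 L/s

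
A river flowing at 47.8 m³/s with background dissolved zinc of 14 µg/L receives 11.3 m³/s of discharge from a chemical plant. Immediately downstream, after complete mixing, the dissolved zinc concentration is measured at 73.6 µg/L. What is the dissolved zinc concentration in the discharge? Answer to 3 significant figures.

326 µg/L

Mass balance: 47.80·14.00 + 11.30·Cₑ = 59.10·73.60
→ Cₑ = (59.10·73.60 − 47.80·14.00) / 11.30 = 325.7 µg/L.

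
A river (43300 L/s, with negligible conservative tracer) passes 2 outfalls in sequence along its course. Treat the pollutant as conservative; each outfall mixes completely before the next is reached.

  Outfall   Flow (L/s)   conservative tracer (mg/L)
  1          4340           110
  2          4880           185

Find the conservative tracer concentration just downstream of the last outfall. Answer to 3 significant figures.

After outfall 1: Q = 43300 + 4340 = 47640 L/s; C = (43300·0 + 4340·110.0)/47640 = 10.02 mg/L.
After outfall 2: Q = 47640 + 4880 = 52520 L/s; C = (47640·10.02 + 4880·185.0)/52520 = 26.28 mg/L.

26.3 mg/L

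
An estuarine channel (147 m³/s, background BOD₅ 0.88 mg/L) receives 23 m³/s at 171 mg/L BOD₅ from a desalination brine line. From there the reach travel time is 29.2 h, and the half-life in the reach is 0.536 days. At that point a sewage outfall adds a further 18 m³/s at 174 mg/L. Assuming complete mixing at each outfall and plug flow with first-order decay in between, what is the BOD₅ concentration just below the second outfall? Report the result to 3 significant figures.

21.1 mg/L

Flow-weighted average: C = (147.0·0.8800 + 23.00·171.0) / 170.0 = 4062/170.0 = 23.90 mg/L; combined flow 170.0 m³/s.
Half-life 0.536 d → k = ln 2 / 0.536 = 1.293 d⁻¹.
After decay, C = 23.90 × e^(−kt) = 23.90 × 0.2073 = 4.955 mg/L.
At the second outfall, C = (170.0·4.955 + 18.00·174.0) / (170.0 + 18.00) = 21.14 mg/L.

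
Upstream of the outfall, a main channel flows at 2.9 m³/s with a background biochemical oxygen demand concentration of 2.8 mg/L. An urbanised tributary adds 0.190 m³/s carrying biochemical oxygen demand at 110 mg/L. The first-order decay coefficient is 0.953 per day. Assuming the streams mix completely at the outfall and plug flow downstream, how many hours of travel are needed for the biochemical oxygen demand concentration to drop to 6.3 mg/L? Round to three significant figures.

Mixed concentration C = ΣQC/ΣQ = (2.900·2.800 + 0.1900·110.0) / 3.090 = 29.02/3.090 = 9.392 mg/L.
9.392·exp(−k·t) = 6.3 → t = ln(9.392/6.3)/k = 36200 s = 10.05 h.

10.1 h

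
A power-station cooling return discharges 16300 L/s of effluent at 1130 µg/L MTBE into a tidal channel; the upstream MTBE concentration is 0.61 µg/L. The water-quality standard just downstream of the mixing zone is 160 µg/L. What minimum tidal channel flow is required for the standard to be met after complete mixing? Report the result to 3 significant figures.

Set C_mix = 160: (Q·0.6100 + 16300·1130) / (Q + 16300) = 160
→ Q = 16300·(1130 − 160)/(160 − 0.6100) = 99200 L/s.

99200 L/s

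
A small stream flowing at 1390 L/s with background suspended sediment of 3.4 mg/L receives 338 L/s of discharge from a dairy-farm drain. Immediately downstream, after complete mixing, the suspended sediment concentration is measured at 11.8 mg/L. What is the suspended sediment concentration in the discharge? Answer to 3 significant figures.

46.3 mg/L

Mass balance: 1390·3.400 + 338.0·Cₑ = 1728·11.80
→ Cₑ = (1728·11.80 − 1390·3.400) / 338.0 = 46.34 mg/L.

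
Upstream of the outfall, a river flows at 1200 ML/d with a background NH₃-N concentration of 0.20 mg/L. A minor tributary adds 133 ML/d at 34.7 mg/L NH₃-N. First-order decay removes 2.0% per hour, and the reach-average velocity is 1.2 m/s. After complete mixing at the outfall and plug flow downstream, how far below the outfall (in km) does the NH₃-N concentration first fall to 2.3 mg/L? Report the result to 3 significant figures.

98.3 km

Conservation of mass: C = (1200·0.2000 + 133.0·34.70) / 1333 = 4855/1333 = 3.642 mg/L.
2.0%/h lost → k = −ln(1 − 0.02) = 0.02020 h⁻¹.
Set 3.642·exp(−k·t) = 2.3 → t = ln(3.642/2.3)/k = 81910 s = 22.75 h.
Distance = v·t = 1.2·81910 = 98300 m = 98.30 km.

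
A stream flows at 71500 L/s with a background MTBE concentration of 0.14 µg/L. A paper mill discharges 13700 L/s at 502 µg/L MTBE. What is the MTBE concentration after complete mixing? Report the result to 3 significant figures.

Conservation of mass: C = (71500·0.1400 + 13700·502.0) / 85200 = 6887000/85200 = 80.84 µg/L.

80.8 µg/L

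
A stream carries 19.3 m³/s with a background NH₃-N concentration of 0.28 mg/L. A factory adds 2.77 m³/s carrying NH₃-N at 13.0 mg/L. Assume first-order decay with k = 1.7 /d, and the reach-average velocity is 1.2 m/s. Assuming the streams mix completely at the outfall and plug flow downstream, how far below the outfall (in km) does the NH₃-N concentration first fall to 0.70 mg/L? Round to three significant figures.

60.1 km

Flow-weighted average: C = (19.30·0.2800 + 2.770·13.00) / 22.07 = 41.41/22.07 = 1.876 mg/L.
Set 1.876·exp(−k·t) = 0.70 → t = ln(1.876/0.70)/k = 50120 s = 13.92 h.
Distance = v·t = 1.2·50120 = 60140 m = 60.14 km.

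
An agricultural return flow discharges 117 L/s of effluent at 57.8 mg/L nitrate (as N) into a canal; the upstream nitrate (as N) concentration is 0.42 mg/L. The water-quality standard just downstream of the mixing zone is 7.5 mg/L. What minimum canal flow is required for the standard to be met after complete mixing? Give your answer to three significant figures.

Set C_mix = 7.5: (Q·0.4200 + 117.0·57.80) / (Q + 117.0) = 7.5
→ Q = 117.0·(57.80 − 7.5)/(7.5 − 0.4200) = 831.2 L/s.

831 L/s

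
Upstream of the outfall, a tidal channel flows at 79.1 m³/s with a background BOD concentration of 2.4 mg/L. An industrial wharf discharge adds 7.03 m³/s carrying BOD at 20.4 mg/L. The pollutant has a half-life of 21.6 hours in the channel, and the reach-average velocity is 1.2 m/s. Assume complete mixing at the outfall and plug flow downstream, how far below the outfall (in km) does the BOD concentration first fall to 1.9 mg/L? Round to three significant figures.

95.7 km

Mass balance: C = (79.10·2.400 + 7.030·20.40) / 86.13 = 333.3/86.13 = 3.869 mg/L.
Half-life 21.6 h → k = ln 2 / 21.6 = 0.03209 h⁻¹ = 0.7702 d⁻¹.
Set 3.869·exp(−k·t) = 1.9 → t = ln(3.869/1.9)/k = 79780 s = 22.16 h.
Distance = v·t = 1.2·79780 = 95740 m = 95.74 km.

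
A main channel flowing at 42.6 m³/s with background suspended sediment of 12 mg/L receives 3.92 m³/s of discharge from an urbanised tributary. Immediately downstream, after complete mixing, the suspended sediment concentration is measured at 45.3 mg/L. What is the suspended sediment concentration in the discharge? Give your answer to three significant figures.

Mass balance: 42.60·12.00 + 3.920·Cₑ = 46.52·45.30
→ Cₑ = (46.52·45.30 − 42.60·12.00) / 3.920 = 407.2 mg/L.

407 mg/L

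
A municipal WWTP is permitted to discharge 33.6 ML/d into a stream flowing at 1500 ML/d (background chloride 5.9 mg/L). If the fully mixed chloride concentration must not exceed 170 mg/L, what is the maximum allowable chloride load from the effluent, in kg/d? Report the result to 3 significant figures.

Mass balance at the limit: 1500·5.900 + 33.60·Cₑ = 1534·170 → Cₑ = 7496 mg/L.
33.60 ML/d = 0.3889 m³/s. Load = 0.3889 m³/s × 7496 g/m³ × 86 400 s/d = 251900 kg/d.

252000 kg/d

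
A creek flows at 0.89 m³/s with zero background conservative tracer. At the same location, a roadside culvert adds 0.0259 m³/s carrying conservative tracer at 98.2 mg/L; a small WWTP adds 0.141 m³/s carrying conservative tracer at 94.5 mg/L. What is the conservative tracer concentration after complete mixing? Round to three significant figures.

15.0 mg/L

Mixed concentration C = ΣQC/ΣQ = (0.8900·0 + 0.02590·98.20 + 0.1410·94.50) / 1.057 = 15.87/1.057 = 15.01 mg/L.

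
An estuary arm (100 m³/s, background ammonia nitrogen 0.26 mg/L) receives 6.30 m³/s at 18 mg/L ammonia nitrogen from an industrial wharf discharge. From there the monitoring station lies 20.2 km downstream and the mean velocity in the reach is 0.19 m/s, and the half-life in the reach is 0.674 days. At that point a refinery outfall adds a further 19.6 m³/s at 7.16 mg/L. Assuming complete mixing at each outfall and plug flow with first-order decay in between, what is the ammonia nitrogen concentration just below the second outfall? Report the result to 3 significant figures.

1.43 mg/L

Conservation of mass: C = (100.0·0.2600 + 6.300·18.00) / 106.3 = 139.4/106.3 = 1.311 mg/L; combined flow 106.3 m³/s.
Travel time t = 20.2·1000 / 0.19 = 106300 s = 29.53 h.
Half-life 0.674 d → k = ln 2 / 0.674 = 1.028 d⁻¹.
Applying C = C₀e^(−kt): 1.311 × 0.2821 = 0.3700 mg/L.
Second outfall: C = (106.3·0.3700 + 19.60·7.160)/125.9 = 1.427 mg/L.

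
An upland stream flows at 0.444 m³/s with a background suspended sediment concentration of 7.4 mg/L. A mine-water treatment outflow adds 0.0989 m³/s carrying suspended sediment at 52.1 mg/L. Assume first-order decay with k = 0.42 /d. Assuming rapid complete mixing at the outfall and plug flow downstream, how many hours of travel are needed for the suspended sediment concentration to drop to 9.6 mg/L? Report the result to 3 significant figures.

27.5 h

Mixed concentration C = ΣQC/ΣQ = (0.4440·7.400 + 0.09890·52.10) / 0.5429 = 8.438/0.5429 = 15.54 mg/L.
15.54·exp(−k·t) = 9.6 → t = ln(15.54/9.6)/k = 99120 s = 27.53 h.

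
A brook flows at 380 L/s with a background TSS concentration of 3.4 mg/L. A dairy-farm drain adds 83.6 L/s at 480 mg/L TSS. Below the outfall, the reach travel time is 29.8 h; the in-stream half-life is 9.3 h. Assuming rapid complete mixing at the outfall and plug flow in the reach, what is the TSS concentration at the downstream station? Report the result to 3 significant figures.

Mixed concentration C = ΣQC/ΣQ = (380.0·3.400 + 83.60·480.0) / 463.6 = 41420/463.6 = 89.34 mg/L.
Half-life 9.3 h → k = ln 2 / 9.3 = 0.07453 h⁻¹ = 1.789 d⁻¹.
After decay, C = 89.34 × e^(−kt) = 89.34 × 0.1085 = 9.693 mg/L.

9.69 mg/L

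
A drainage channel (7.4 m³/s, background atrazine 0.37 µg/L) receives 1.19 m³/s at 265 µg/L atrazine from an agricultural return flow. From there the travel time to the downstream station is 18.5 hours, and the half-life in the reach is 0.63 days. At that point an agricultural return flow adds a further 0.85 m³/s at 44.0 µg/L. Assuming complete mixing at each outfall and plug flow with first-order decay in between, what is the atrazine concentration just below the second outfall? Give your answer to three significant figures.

18.4 µg/L

Flow-weighted average: C = (7.400·0.3700 + 1.190·265.0) / 8.590 = 318.1/8.590 = 37.03 µg/L; combined flow 8.590 m³/s.
Half-life 0.63 d → k = ln 2 / 0.63 = 1.100 d⁻¹.
After decay, C = 37.03 × e^(−kt) = 37.03 × 0.4282 = 15.86 µg/L.
Second outfall: C = (8.590·15.86 + 0.8500·44.00)/9.440 = 18.39 µg/L.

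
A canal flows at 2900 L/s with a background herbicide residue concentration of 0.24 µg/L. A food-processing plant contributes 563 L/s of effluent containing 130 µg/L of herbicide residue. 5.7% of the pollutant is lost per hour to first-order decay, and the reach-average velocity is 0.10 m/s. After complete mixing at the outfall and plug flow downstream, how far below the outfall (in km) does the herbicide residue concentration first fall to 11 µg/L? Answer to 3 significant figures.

4.06 km

Mass balance: C = (2900·0.2400 + 563.0·130.0) / 3463 = 73890/3463 = 21.34 µg/L.
5.7%/h lost → k = −ln(1 − 0.057) = 0.05869 h⁻¹.
Set 21.34·exp(−k·t) = 11 → t = ln(21.34/11)/k = 40640 s = 11.29 h.
Distance = v·t = 0.10·40640 = 4064 m = 4.064 km.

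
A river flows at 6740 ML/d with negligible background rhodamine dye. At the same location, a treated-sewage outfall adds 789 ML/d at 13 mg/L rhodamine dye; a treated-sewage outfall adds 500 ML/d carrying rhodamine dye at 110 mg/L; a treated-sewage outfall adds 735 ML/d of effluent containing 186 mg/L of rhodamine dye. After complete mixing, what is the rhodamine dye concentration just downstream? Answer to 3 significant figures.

Mass balance: C = (6740·0 + 789.0·13.00 + 500.0·110.0 + 735.0·186.0) / 8764 = 202000/8764 = 23.05 mg/L.

23.0 mg/L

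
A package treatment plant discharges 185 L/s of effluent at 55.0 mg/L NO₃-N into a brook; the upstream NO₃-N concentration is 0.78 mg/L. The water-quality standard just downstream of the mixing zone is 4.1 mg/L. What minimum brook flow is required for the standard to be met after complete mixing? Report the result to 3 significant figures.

Set C_mix = 4.1: (Q·0.7800 + 185.0·55.00) / (Q + 185.0) = 4.1
→ Q = 185.0·(55.00 − 4.1)/(4.1 − 0.7800) = 2836 L/s.

2840 L/s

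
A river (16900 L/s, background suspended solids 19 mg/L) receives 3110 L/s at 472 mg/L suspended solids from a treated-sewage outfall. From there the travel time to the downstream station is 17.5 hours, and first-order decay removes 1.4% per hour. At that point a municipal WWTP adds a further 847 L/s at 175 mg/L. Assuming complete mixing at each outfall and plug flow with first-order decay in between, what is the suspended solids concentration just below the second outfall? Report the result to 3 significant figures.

Conservation of mass: C = (16900·19.00 + 3110·472.0) / 20010 = 1789000/20010 = 89.41 mg/L; combined flow 20010 L/s.
1.4%/h lost → k = −ln(1 − 0.014) = 0.01410 h⁻¹.
After decay, C = 89.41 × e^(−kt) = 89.41 × 0.7814 = 69.86 mg/L.
At the second outfall, C = (20010·69.86 + 847.0·175.0) / (20010 + 847.0) = 74.13 mg/L.

74.1 mg/L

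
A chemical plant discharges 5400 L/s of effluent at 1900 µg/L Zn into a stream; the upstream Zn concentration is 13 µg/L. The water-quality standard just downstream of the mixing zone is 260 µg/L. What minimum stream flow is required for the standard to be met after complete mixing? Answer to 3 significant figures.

Set C_mix = 260: (Q·13.00 + 5400·1900) / (Q + 5400) = 260
→ Q = 5400·(1900 − 260)/(260 − 13.00) = 35850 L/s.

35900 L/s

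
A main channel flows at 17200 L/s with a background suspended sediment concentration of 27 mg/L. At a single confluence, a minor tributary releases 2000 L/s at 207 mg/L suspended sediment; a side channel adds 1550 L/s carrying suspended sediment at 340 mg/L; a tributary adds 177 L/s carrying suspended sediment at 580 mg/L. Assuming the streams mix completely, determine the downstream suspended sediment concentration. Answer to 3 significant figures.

72.1 mg/L

Mixed concentration C = ΣQC/ΣQ = (17200·27.00 + 2000·207.0 + 1550·340.0 + 177.0·580.0) / 20930 = 1508000/20930 = 72.06 mg/L.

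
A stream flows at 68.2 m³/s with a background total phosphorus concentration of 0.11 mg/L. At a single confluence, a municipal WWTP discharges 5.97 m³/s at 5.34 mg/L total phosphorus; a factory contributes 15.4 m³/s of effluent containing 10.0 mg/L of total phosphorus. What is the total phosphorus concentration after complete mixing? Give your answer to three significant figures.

Flow-weighted average: C = (68.20·0.1100 + 5.970·5.340 + 15.40·10.00) / 89.57 = 193.4/89.57 = 2.159 mg/L.

2.16 mg/L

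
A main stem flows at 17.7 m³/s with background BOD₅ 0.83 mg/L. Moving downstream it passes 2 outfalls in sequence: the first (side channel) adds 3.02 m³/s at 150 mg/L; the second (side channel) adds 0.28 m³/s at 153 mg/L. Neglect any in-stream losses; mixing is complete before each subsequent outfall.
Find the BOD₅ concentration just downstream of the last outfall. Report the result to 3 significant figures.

After outfall 1: Q = 17.70 + 3.020 = 20.72 m³/s; C = (17.70·0.8300 + 3.020·150.0)/20.72 = 22.57 mg/L.
After outfall 2: Q = 20.72 + 0.2800 = 21.00 m³/s; C = (20.72·22.57 + 0.2800·153.0)/21.00 = 24.31 mg/L.

24.3 mg/L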